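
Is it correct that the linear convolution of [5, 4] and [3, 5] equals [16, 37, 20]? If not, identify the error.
Recompute linear convolution of [5, 4] and [3, 5]: y[0] = 5×3 = 15; y[1] = 5×5 + 4×3 = 37; y[2] = 4×5 = 20 → [15, 37, 20]. Compare to given [16, 37, 20]: they differ at index 0: given 16, correct 15, so answer: No

No. Error at index 0: given 16, correct 15.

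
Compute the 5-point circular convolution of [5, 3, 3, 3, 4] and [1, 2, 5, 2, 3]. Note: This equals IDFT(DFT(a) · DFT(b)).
Either evaluate y[k] = Σ_j a[j]·b[(k-j) mod 5] directly, or use IDFT(DFT(a) · DFT(b)). y[0] = 5×1 + 3×3 + 3×2 + 3×5 + 4×2 = 43; y[1] = 5×2 + 3×1 + 3×3 + 3×2 + 4×5 = 48; y[2] = 5×5 + 3×2 + 3×1 + 3×3 + 4×2 = 51; y[3] = 5×2 + 3×5 + 3×2 + 3×1 + 4×3 = 46; y[4] = 5×3 + 3×2 + 3×5 + 3×2 + 4×1 = 46. Result: [43, 48, 51, 46, 46]

[43, 48, 51, 46, 46]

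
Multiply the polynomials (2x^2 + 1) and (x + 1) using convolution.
Ascending coefficients: a = [1, 0, 2], b = [1, 1]. c[0] = 1×1 = 1; c[1] = 1×1 + 0×1 = 1; c[2] = 0×1 + 2×1 = 2; c[3] = 2×1 = 2. Result coefficients: [1, 1, 2, 2] → 2x^3 + 2x^2 + x + 1

2x^3 + 2x^2 + x + 1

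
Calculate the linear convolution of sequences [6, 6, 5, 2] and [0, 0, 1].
y[0] = 6×0 = 0; y[1] = 6×0 + 6×0 = 0; y[2] = 6×1 + 6×0 + 5×0 = 6; y[3] = 6×1 + 5×0 + 2×0 = 6; y[4] = 5×1 + 2×0 = 5; y[5] = 2×1 = 2

[0, 0, 6, 6, 5, 2]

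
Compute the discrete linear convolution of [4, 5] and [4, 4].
y[0] = 4×4 = 16; y[1] = 4×4 + 5×4 = 36; y[2] = 5×4 = 20

[16, 36, 20]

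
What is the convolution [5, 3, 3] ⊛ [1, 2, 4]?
y[0] = 5×1 = 5; y[1] = 5×2 + 3×1 = 13; y[2] = 5×4 + 3×2 + 3×1 = 29; y[3] = 3×4 + 3×2 = 18; y[4] = 3×4 = 12

[5, 13, 29, 18, 12]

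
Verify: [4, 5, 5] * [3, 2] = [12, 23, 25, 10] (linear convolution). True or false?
Recompute linear convolution of [4, 5, 5] and [3, 2]: y[0] = 4×3 = 12; y[1] = 4×2 + 5×3 = 23; y[2] = 5×2 + 5×3 = 25; y[3] = 5×2 = 10 → [12, 23, 25, 10]. Given [12, 23, 25, 10] matches, so answer: Yes

Yes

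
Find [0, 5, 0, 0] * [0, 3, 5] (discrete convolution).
y[0] = 0×0 = 0; y[1] = 0×3 + 5×0 = 0; y[2] = 0×5 + 5×3 + 0×0 = 15; y[3] = 5×5 + 0×3 + 0×0 = 25; y[4] = 0×5 + 0×3 = 0; y[5] = 0×5 = 0

[0, 0, 15, 25, 0, 0]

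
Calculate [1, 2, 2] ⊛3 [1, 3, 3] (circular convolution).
Use y[k] = Σ_j u[j]·v[(k-j) mod 3]. y[0] = 1×1 + 2×3 + 2×3 = 13; y[1] = 1×3 + 2×1 + 2×3 = 11; y[2] = 1×3 + 2×3 + 2×1 = 11. Result: [13, 11, 11]

[13, 11, 11]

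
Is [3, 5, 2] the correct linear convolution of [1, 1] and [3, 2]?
Recompute linear convolution of [1, 1] and [3, 2]: y[0] = 1×3 = 3; y[1] = 1×2 + 1×3 = 5; y[2] = 1×2 = 2 → [3, 5, 2]. Given [3, 5, 2] matches, so answer: Yes

Yes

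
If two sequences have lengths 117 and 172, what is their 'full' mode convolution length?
Linear/full convolution length: m + n - 1 = 117 + 172 - 1 = 288

288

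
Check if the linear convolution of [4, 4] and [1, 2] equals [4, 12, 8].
Recompute linear convolution of [4, 4] and [1, 2]: y[0] = 4×1 = 4; y[1] = 4×2 + 4×1 = 12; y[2] = 4×2 = 8 → [4, 12, 8]. Given [4, 12, 8] matches, so answer: Yes

Yes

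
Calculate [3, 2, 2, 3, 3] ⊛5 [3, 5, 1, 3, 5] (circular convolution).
Use y[k] = Σ_j x[j]·h[(k-j) mod 5]. y[0] = 3×3 + 2×5 + 2×3 + 3×1 + 3×5 = 43; y[1] = 3×5 + 2×3 + 2×5 + 3×3 + 3×1 = 43; y[2] = 3×1 + 2×5 + 2×3 + 3×5 + 3×3 = 43; y[3] = 3×3 + 2×1 + 2×5 + 3×3 + 3×5 = 45; y[4] = 3×5 + 2×3 + 2×1 + 3×5 + 3×3 = 47. Result: [43, 43, 43, 45, 47]

[43, 43, 43, 45, 47]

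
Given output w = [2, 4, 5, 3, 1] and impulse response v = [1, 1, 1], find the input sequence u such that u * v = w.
Deconvolve w=[2, 4, 5, 3, 1] by v=[1, 1, 1]. Since v[0]=1, solve forward: u[0] = w[0] / 1 = 2; u[1] = (w[1] - 2×1) / 1 = 2; u[2] = (w[2] - 2×1 - 2×1) / 1 = 1. So u = [2, 2, 1]. Check by forward convolution: w[0] = 2×1 = 2; w[1] = 2×1 + 2×1 = 4; w[2] = 2×1 + 2×1 + 1×1 = 5; w[3] = 2×1 + 1×1 = 3; w[4] = 1×1 = 1

[2, 2, 1]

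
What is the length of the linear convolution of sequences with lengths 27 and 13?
Linear/full convolution length: m + n - 1 = 27 + 13 - 1 = 39

39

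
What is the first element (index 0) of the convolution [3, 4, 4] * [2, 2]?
Use y[k] = Σ_i a[i]·b[k-i] at k=0. y[0] = 3×2 = 6

6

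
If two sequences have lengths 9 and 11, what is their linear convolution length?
Linear/full convolution length: m + n - 1 = 9 + 11 - 1 = 19

19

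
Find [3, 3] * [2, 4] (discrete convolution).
y[0] = 3×2 = 6; y[1] = 3×4 + 3×2 = 18; y[2] = 3×4 = 12

[6, 18, 12]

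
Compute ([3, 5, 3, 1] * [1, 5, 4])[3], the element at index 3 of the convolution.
Use y[k] = Σ_i a[i]·b[k-i] at k=3. y[3] = 5×4 + 3×5 + 1×1 = 36

36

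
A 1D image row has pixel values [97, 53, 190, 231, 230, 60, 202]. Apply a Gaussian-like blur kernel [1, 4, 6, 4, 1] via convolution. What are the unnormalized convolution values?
Convolve image row [97, 53, 190, 231, 230, 60, 202] with kernel [1, 4, 6, 4, 1]: y[0] = 97×1 = 97; y[1] = 97×4 + 53×1 = 441; y[2] = 97×6 + 53×4 + 190×1 = 984; y[3] = 97×4 + 53×6 + 190×4 + 231×1 = 1697; y[4] = 97×1 + 53×4 + 190×6 + 231×4 + 230×1 = 2603; y[5] = 53×1 + 190×4 + 231×6 + 230×4 + 60×1 = 3179; y[6] = 190×1 + 231×4 + 230×6 + 60×4 + 202×1 = 2936; y[7] = 231×1 + 230×4 + 60×6 + 202×4 = 2319; y[8] = 230×1 + 60×4 + 202×6 = 1682; y[9] = 60×1 + 202×4 = 868; y[10] = 202×1 = 202 → [97, 441, 984, 1697, 2603, 3179, 2936, 2319, 1682, 868, 202]. Normalization factor = sum(kernel) = 16.

[97, 441, 984, 1697, 2603, 3179, 2936, 2319, 1682, 868, 202]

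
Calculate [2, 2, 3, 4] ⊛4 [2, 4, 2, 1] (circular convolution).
Use y[k] = Σ_j s[j]·t[(k-j) mod 4]. y[0] = 2×2 + 2×1 + 3×2 + 4×4 = 28; y[1] = 2×4 + 2×2 + 3×1 + 4×2 = 23; y[2] = 2×2 + 2×4 + 3×2 + 4×1 = 22; y[3] = 2×1 + 2×2 + 3×4 + 4×2 = 26. Result: [28, 23, 22, 26]

[28, 23, 22, 26]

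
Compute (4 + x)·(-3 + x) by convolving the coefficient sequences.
Ascending coefficients: a = [4, 1], b = [-3, 1]. c[0] = 4×-3 = -12; c[1] = 4×1 + 1×-3 = 1; c[2] = 1×1 = 1. Result coefficients: [-12, 1, 1] → -12 + x + x^2

-12 + x + x^2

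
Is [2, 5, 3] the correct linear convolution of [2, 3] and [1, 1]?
Recompute linear convolution of [2, 3] and [1, 1]: y[0] = 2×1 = 2; y[1] = 2×1 + 3×1 = 5; y[2] = 3×1 = 3 → [2, 5, 3]. Given [2, 5, 3] matches, so answer: Yes

Yes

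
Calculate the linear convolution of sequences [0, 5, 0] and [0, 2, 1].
y[0] = 0×0 = 0; y[1] = 0×2 + 5×0 = 0; y[2] = 0×1 + 5×2 + 0×0 = 10; y[3] = 5×1 + 0×2 = 5; y[4] = 0×1 = 0

[0, 0, 10, 5, 0]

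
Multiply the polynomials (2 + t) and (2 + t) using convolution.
Ascending coefficients: a = [2, 1], b = [2, 1]. c[0] = 2×2 = 4; c[1] = 2×1 + 1×2 = 4; c[2] = 1×1 = 1. Result coefficients: [4, 4, 1] → 4 + 4t + t^2

4 + 4t + t^2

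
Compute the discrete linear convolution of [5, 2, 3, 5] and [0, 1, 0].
y[0] = 5×0 = 0; y[1] = 5×1 + 2×0 = 5; y[2] = 5×0 + 2×1 + 3×0 = 2; y[3] = 2×0 + 3×1 + 5×0 = 3; y[4] = 3×0 + 5×1 = 5; y[5] = 5×0 = 0

[0, 5, 2, 3, 5, 0]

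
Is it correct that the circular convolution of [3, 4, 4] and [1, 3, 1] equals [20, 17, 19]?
Recompute circular convolution of [3, 4, 4] and [1, 3, 1]: y[0] = 3×1 + 4×1 + 4×3 = 19; y[1] = 3×3 + 4×1 + 4×1 = 17; y[2] = 3×1 + 4×3 + 4×1 = 19 → [19, 17, 19]. Compare to given [20, 17, 19]: they differ at index 0: given 20, correct 19, so answer: No

No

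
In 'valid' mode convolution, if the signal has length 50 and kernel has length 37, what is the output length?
'Valid' mode counts only positions where the kernel fully overlaps the signal: m - n + 1 = 50 - 37 + 1 = 14

14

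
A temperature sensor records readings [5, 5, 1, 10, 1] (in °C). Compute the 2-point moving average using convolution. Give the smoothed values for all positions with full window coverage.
2-point moving average kernel = [1, 1]. Apply in 'valid' mode (full window coverage): avg[0] = (5 + 5) / 2 = 5.0; avg[1] = (5 + 1) / 2 = 3.0; avg[2] = (1 + 10) / 2 = 5.5; avg[3] = (10 + 1) / 2 = 5.5. Smoothed values: [5.0, 3.0, 5.5, 5.5]

[5.0, 3.0, 5.5, 5.5]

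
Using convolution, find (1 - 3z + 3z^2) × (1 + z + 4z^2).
Ascending coefficients: a = [1, -3, 3], b = [1, 1, 4]. c[0] = 1×1 = 1; c[1] = 1×1 + -3×1 = -2; c[2] = 1×4 + -3×1 + 3×1 = 4; c[3] = -3×4 + 3×1 = -9; c[4] = 3×4 = 12. Result coefficients: [1, -2, 4, -9, 12] → 1 - 2z + 4z^2 - 9z^3 + 12z^4

1 - 2z + 4z^2 - 9z^3 + 12z^4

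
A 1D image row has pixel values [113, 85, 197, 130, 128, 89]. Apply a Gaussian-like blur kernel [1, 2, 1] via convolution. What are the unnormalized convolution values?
Convolve image row [113, 85, 197, 130, 128, 89] with kernel [1, 2, 1]: y[0] = 113×1 = 113; y[1] = 113×2 + 85×1 = 311; y[2] = 113×1 + 85×2 + 197×1 = 480; y[3] = 85×1 + 197×2 + 130×1 = 609; y[4] = 197×1 + 130×2 + 128×1 = 585; y[5] = 130×1 + 128×2 + 89×1 = 475; y[6] = 128×1 + 89×2 = 306; y[7] = 89×1 = 89 → [113, 311, 480, 609, 585, 475, 306, 89]. Normalization factor = sum(kernel) = 4.

[113, 311, 480, 609, 585, 475, 306, 89]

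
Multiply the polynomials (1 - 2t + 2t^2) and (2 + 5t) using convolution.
Ascending coefficients: a = [1, -2, 2], b = [2, 5]. c[0] = 1×2 = 2; c[1] = 1×5 + -2×2 = 1; c[2] = -2×5 + 2×2 = -6; c[3] = 2×5 = 10. Result coefficients: [2, 1, -6, 10] → 2 + t - 6t^2 + 10t^3

2 + t - 6t^2 + 10t^3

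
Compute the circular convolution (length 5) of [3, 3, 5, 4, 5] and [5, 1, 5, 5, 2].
Use y[k] = Σ_j u[j]·v[(k-j) mod 5]. y[0] = 3×5 + 3×2 + 5×5 + 4×5 + 5×1 = 71; y[1] = 3×1 + 3×5 + 5×2 + 4×5 + 5×5 = 73; y[2] = 3×5 + 3×1 + 5×5 + 4×2 + 5×5 = 76; y[3] = 3×5 + 3×5 + 5×1 + 4×5 + 5×2 = 65; y[4] = 3×2 + 3×5 + 5×5 + 4×1 + 5×5 = 75. Result: [71, 73, 76, 65, 75]

[71, 73, 76, 65, 75]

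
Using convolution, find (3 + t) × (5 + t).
Ascending coefficients: a = [3, 1], b = [5, 1]. c[0] = 3×5 = 15; c[1] = 3×1 + 1×5 = 8; c[2] = 1×1 = 1. Result coefficients: [15, 8, 1] → 15 + 8t + t^2

15 + 8t + t^2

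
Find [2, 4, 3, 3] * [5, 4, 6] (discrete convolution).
y[0] = 2×5 = 10; y[1] = 2×4 + 4×5 = 28; y[2] = 2×6 + 4×4 + 3×5 = 43; y[3] = 4×6 + 3×4 + 3×5 = 51; y[4] = 3×6 + 3×4 = 30; y[5] = 3×6 = 18

[10, 28, 43, 51, 30, 18]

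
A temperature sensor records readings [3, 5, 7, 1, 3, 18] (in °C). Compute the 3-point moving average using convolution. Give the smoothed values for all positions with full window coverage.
3-point moving average kernel = [1, 1, 1]. Apply in 'valid' mode (full window coverage): avg[0] = (3 + 5 + 7) / 3 = 5.0; avg[1] = (5 + 7 + 1) / 3 = 4.33; avg[2] = (7 + 1 + 3) / 3 = 3.67; avg[3] = (1 + 3 + 18) / 3 = 7.33. Smoothed values: [5.0, 4.33, 3.67, 7.33]

[5.0, 4.33, 3.67, 7.33]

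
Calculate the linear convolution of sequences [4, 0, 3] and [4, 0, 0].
y[0] = 4×4 = 16; y[1] = 4×0 + 0×4 = 0; y[2] = 4×0 + 0×0 + 3×4 = 12; y[3] = 0×0 + 3×0 = 0; y[4] = 3×0 = 0

[16, 0, 12, 0, 0]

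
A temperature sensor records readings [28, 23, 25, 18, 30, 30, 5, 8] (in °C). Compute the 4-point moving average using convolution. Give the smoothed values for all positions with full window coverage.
4-point moving average kernel = [1, 1, 1, 1]. Apply in 'valid' mode (full window coverage): avg[0] = (28 + 23 + 25 + 18) / 4 = 23.5; avg[1] = (23 + 25 + 18 + 30) / 4 = 24.0; avg[2] = (25 + 18 + 30 + 30) / 4 = 25.75; avg[3] = (18 + 30 + 30 + 5) / 4 = 20.75; avg[4] = (30 + 30 + 5 + 8) / 4 = 18.25. Smoothed values: [23.5, 24.0, 25.75, 20.75, 18.25]

[23.5, 24.0, 25.75, 20.75, 18.25]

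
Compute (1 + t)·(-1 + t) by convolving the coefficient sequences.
Ascending coefficients: a = [1, 1], b = [-1, 1]. c[0] = 1×-1 = -1; c[1] = 1×1 + 1×-1 = 0; c[2] = 1×1 = 1. Result coefficients: [-1, 0, 1] → -1 + t^2

-1 + t^2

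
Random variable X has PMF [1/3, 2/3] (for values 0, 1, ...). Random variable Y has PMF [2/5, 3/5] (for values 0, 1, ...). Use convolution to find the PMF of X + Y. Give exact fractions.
P(X+Y=k) = Σ_i P(X=i)·P(Y=k-i) — a convolution of [1/3, 2/3] and [2/5, 3/5]. P(X+Y=0) = (1/3)×(2/5) = 2/15; P(X+Y=1) = (1/3)×(3/5) + (2/3)×(2/5) = 1/5 + 4/15 = 7/15; P(X+Y=2) = (2/3)×(3/5) = 2/5. PMF: [2/15, 7/15, 2/5] (sums to 1 ✓)

[2/15, 7/15, 2/5]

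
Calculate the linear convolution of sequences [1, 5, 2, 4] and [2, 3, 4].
y[0] = 1×2 = 2; y[1] = 1×3 + 5×2 = 13; y[2] = 1×4 + 5×3 + 2×2 = 23; y[3] = 5×4 + 2×3 + 4×2 = 34; y[4] = 2×4 + 4×3 = 20; y[5] = 4×4 = 16

[2, 13, 23, 34, 20, 16]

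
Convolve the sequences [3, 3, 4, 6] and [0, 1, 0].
y[0] = 3×0 = 0; y[1] = 3×1 + 3×0 = 3; y[2] = 3×0 + 3×1 + 4×0 = 3; y[3] = 3×0 + 4×1 + 6×0 = 4; y[4] = 4×0 + 6×1 = 6; y[5] = 6×0 = 0

[0, 3, 3, 4, 6, 0]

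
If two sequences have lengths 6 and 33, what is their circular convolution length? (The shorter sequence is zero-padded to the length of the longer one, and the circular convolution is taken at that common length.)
Circular convolution (zero-padding the shorter input) has length max(m, n) = max(6, 33) = 33

33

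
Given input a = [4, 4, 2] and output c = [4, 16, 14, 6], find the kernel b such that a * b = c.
Output length 4 = len(a) + len(b) - 1 ⇒ len(b) = 2. Solve b forward using b[k] = (c[k] - Σ_{i≥1} a[i]·b[k-i]) / a[0]: b[0] = c[0] / a[0] = 4 / 4 = 1; b[1] = (c[1] - 4×1) / a[0] = (16 - 4×1) / 4 = 3. So b = [1, 3]. Forward-check [4, 4, 2] * [1, 3]: c[0] = 4×1 = 4; c[1] = 4×3 + 4×1 = 16; c[2] = 4×3 + 2×1 = 14; c[3] = 2×3 = 6 → [4, 16, 14, 6] ✓

[1, 3]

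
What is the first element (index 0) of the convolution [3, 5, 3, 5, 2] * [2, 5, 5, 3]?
Use y[k] = Σ_i a[i]·b[k-i] at k=0. y[0] = 3×2 = 6

6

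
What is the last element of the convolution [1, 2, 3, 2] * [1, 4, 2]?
Use y[k] = Σ_i a[i]·b[k-i] at k=5. y[5] = 2×2 = 4

4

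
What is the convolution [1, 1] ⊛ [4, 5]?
y[0] = 1×4 = 4; y[1] = 1×5 + 1×4 = 9; y[2] = 1×5 = 5

[4, 9, 5]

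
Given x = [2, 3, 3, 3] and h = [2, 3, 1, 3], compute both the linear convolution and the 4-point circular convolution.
Linear: y_lin[0] = 2×2 = 4; y_lin[1] = 2×3 + 3×2 = 12; y_lin[2] = 2×1 + 3×3 + 3×2 = 17; y_lin[3] = 2×3 + 3×1 + 3×3 + 3×2 = 24; y_lin[4] = 3×3 + 3×1 + 3×3 = 21; y_lin[5] = 3×3 + 3×1 = 12; y_lin[6] = 3×3 = 9 → [4, 12, 17, 24, 21, 12, 9]. Circular (length 4): y[0] = 2×2 + 3×3 + 3×1 + 3×3 = 25; y[1] = 2×3 + 3×2 + 3×3 + 3×1 = 24; y[2] = 2×1 + 3×3 + 3×2 + 3×3 = 26; y[3] = 2×3 + 3×1 + 3×3 + 3×2 = 24 → [25, 24, 26, 24]

Linear: [4, 12, 17, 24, 21, 12, 9], Circular: [25, 24, 26, 24]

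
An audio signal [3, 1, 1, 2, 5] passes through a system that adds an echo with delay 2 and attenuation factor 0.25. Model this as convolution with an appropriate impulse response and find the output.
Direct-path + delayed-attenuated-path model → impulse response h = [1, 0, 0.25] (1 at lag 0, 0.25 at lag 2). Output y[n] = x[n] + 0.25·x[n - 2] (with x[n] = 0 outside 0..4): y[0] = 3 + 0.25×0 = 3; y[1] = 1 + 0.25×0 = 1; y[2] = 1 + 0.25×3 = 1.75; y[3] = 2 + 0.25×1 = 2.25; y[4] = 5 + 0.25×1 = 5.25; y[5] = 0 + 0.25×2 = 0.5; y[6] = 0 + 0.25×5 = 1.25. So y = [3, 1, 1.75, 2.25, 5.25, 0.5, 1.25]

[3, 1, 1.75, 2.25, 5.25, 0.5, 1.25]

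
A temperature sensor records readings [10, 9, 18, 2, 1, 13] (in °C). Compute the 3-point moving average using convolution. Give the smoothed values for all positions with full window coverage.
3-point moving average kernel = [1, 1, 1]. Apply in 'valid' mode (full window coverage): avg[0] = (10 + 9 + 18) / 3 = 12.33; avg[1] = (9 + 18 + 2) / 3 = 9.67; avg[2] = (18 + 2 + 1) / 3 = 7.0; avg[3] = (2 + 1 + 13) / 3 = 5.33. Smoothed values: [12.33, 9.67, 7.0, 5.33]

[12.33, 9.67, 7.0, 5.33]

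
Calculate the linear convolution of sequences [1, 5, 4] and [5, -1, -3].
y[0] = 1×5 = 5; y[1] = 1×-1 + 5×5 = 24; y[2] = 1×-3 + 5×-1 + 4×5 = 12; y[3] = 5×-3 + 4×-1 = -19; y[4] = 4×-3 = -12

[5, 24, 12, -19, -12]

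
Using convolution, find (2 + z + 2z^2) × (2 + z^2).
Ascending coefficients: a = [2, 1, 2], b = [2, 0, 1]. c[0] = 2×2 = 4; c[1] = 2×0 + 1×2 = 2; c[2] = 2×1 + 1×0 + 2×2 = 6; c[3] = 1×1 + 2×0 = 1; c[4] = 2×1 = 2. Result coefficients: [4, 2, 6, 1, 2] → 4 + 2z + 6z^2 + z^3 + 2z^4

4 + 2z + 6z^2 + z^3 + 2z^4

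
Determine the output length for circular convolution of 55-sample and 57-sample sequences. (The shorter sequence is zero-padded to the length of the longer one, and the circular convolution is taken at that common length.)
Circular convolution (zero-padding the shorter input) has length max(m, n) = max(55, 57) = 57

57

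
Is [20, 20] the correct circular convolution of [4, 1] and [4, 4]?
Recompute circular convolution of [4, 1] and [4, 4]: y[0] = 4×4 + 1×4 = 20; y[1] = 4×4 + 1×4 = 20 → [20, 20]. Given [20, 20] matches, so answer: Yes

Yes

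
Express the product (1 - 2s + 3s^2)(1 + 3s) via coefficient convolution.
Ascending coefficients: a = [1, -2, 3], b = [1, 3]. c[0] = 1×1 = 1; c[1] = 1×3 + -2×1 = 1; c[2] = -2×3 + 3×1 = -3; c[3] = 3×3 = 9. Result coefficients: [1, 1, -3, 9] → 1 + s - 3s^2 + 9s^3

1 + s - 3s^2 + 9s^3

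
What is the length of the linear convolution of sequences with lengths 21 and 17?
Linear/full convolution length: m + n - 1 = 21 + 17 - 1 = 37

37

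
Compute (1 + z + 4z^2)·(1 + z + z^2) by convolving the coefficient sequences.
Ascending coefficients: a = [1, 1, 4], b = [1, 1, 1]. c[0] = 1×1 = 1; c[1] = 1×1 + 1×1 = 2; c[2] = 1×1 + 1×1 + 4×1 = 6; c[3] = 1×1 + 4×1 = 5; c[4] = 4×1 = 4. Result coefficients: [1, 2, 6, 5, 4] → 1 + 2z + 6z^2 + 5z^3 + 4z^4

1 + 2z + 6z^2 + 5z^3 + 4z^4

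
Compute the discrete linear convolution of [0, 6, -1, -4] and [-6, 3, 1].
y[0] = 0×-6 = 0; y[1] = 0×3 + 6×-6 = -36; y[2] = 0×1 + 6×3 + -1×-6 = 24; y[3] = 6×1 + -1×3 + -4×-6 = 27; y[4] = -1×1 + -4×3 = -13; y[5] = -4×1 = -4

[0, -36, 24, 27, -13, -4]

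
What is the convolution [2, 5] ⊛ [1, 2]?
y[0] = 2×1 = 2; y[1] = 2×2 + 5×1 = 9; y[2] = 5×2 = 10

[2, 9, 10]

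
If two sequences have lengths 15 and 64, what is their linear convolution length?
Linear/full convolution length: m + n - 1 = 15 + 64 - 1 = 78

78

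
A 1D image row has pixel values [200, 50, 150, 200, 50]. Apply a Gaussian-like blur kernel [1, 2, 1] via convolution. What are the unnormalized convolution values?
Convolve image row [200, 50, 150, 200, 50] with kernel [1, 2, 1]: y[0] = 200×1 = 200; y[1] = 200×2 + 50×1 = 450; y[2] = 200×1 + 50×2 + 150×1 = 450; y[3] = 50×1 + 150×2 + 200×1 = 550; y[4] = 150×1 + 200×2 + 50×1 = 600; y[5] = 200×1 + 50×2 = 300; y[6] = 50×1 = 50 → [200, 450, 450, 550, 600, 300, 50]. Normalization factor = sum(kernel) = 4.

[200, 450, 450, 550, 600, 300, 50]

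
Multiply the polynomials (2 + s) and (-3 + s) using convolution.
Ascending coefficients: a = [2, 1], b = [-3, 1]. c[0] = 2×-3 = -6; c[1] = 2×1 + 1×-3 = -1; c[2] = 1×1 = 1. Result coefficients: [-6, -1, 1] → -6 - s + s^2

-6 - s + s^2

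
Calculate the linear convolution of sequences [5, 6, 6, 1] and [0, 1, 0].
y[0] = 5×0 = 0; y[1] = 5×1 + 6×0 = 5; y[2] = 5×0 + 6×1 + 6×0 = 6; y[3] = 6×0 + 6×1 + 1×0 = 6; y[4] = 6×0 + 1×1 = 1; y[5] = 1×0 = 0

[0, 5, 6, 6, 1, 0]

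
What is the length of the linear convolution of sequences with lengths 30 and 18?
Linear/full convolution length: m + n - 1 = 30 + 18 - 1 = 47

47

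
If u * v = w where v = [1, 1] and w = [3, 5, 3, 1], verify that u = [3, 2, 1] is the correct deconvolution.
Forward-compute [3, 2, 1] * [1, 1]: w[0] = 3×1 = 3; w[1] = 3×1 + 2×1 = 5; w[2] = 2×1 + 1×1 = 3; w[3] = 1×1 = 1 → [3, 5, 3, 1]. Matches given w = [3, 5, 3, 1], so verified.

Verified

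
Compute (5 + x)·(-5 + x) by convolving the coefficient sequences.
Ascending coefficients: a = [5, 1], b = [-5, 1]. c[0] = 5×-5 = -25; c[1] = 5×1 + 1×-5 = 0; c[2] = 1×1 = 1. Result coefficients: [-25, 0, 1] → -25 + x^2

-25 + x^2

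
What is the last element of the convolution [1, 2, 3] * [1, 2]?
Use y[k] = Σ_i a[i]·b[k-i] at k=3. y[3] = 3×2 = 6

6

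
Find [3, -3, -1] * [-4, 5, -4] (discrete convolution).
y[0] = 3×-4 = -12; y[1] = 3×5 + -3×-4 = 27; y[2] = 3×-4 + -3×5 + -1×-4 = -23; y[3] = -3×-4 + -1×5 = 7; y[4] = -1×-4 = 4

[-12, 27, -23, 7, 4]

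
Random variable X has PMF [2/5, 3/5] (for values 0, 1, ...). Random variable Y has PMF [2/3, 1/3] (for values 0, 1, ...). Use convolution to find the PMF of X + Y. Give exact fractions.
P(X+Y=k) = Σ_i P(X=i)·P(Y=k-i) — a convolution of [2/5, 3/5] and [2/3, 1/3]. P(X+Y=0) = (2/5)×(2/3) = 4/15; P(X+Y=1) = (2/5)×(1/3) + (3/5)×(2/3) = 2/15 + 2/5 = 8/15; P(X+Y=2) = (3/5)×(1/3) = 1/5. PMF: [4/15, 8/15, 1/5] (sums to 1 ✓)

[4/15, 8/15, 1/5]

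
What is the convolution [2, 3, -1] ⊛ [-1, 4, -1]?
y[0] = 2×-1 = -2; y[1] = 2×4 + 3×-1 = 5; y[2] = 2×-1 + 3×4 + -1×-1 = 11; y[3] = 3×-1 + -1×4 = -7; y[4] = -1×-1 = 1

[-2, 5, 11, -7, 1]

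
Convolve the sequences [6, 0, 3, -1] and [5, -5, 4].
y[0] = 6×5 = 30; y[1] = 6×-5 + 0×5 = -30; y[2] = 6×4 + 0×-5 + 3×5 = 39; y[3] = 0×4 + 3×-5 + -1×5 = -20; y[4] = 3×4 + -1×-5 = 17; y[5] = -1×4 = -4

[30, -30, 39, -20, 17, -4]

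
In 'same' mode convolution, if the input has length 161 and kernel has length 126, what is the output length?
'Same' mode returns an output with the same length as the input: 161

161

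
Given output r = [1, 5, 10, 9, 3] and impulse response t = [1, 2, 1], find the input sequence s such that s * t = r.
Deconvolve r=[1, 5, 10, 9, 3] by t=[1, 2, 1]. Since t[0]=1, solve forward: s[0] = r[0] / 1 = 1; s[1] = (r[1] - 1×2) / 1 = 3; s[2] = (r[2] - 3×2 - 1×1) / 1 = 3. So s = [1, 3, 3]. Check by forward convolution: r[0] = 1×1 = 1; r[1] = 1×2 + 3×1 = 5; r[2] = 1×1 + 3×2 + 3×1 = 10; r[3] = 3×1 + 3×2 = 9; r[4] = 3×1 = 3

[1, 3, 3]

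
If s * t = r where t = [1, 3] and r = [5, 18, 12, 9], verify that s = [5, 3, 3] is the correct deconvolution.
Forward-compute [5, 3, 3] * [1, 3]: r[0] = 5×1 = 5; r[1] = 5×3 + 3×1 = 18; r[2] = 3×3 + 3×1 = 12; r[3] = 3×3 = 9 → [5, 18, 12, 9]. Matches given r = [5, 18, 12, 9], so verified.

Verified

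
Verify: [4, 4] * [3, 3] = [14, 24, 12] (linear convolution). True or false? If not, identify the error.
Recompute linear convolution of [4, 4] and [3, 3]: y[0] = 4×3 = 12; y[1] = 4×3 + 4×3 = 24; y[2] = 4×3 = 12 → [12, 24, 12]. Compare to given [14, 24, 12]: they differ at index 0: given 14, correct 12, so answer: No

No. Error at index 0: given 14, correct 12.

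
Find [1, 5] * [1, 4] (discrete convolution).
y[0] = 1×1 = 1; y[1] = 1×4 + 5×1 = 9; y[2] = 5×4 = 20

[1, 9, 20]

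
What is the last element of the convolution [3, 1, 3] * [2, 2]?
Use y[k] = Σ_i a[i]·b[k-i] at k=3. y[3] = 3×2 = 6

6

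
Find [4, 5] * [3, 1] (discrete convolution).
y[0] = 4×3 = 12; y[1] = 4×1 + 5×3 = 19; y[2] = 5×1 = 5

[12, 19, 5]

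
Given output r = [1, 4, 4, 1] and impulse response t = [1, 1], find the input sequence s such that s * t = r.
Deconvolve r=[1, 4, 4, 1] by t=[1, 1]. Since t[0]=1, solve forward: s[0] = r[0] / 1 = 1; s[1] = (r[1] - 1×1) / 1 = 3; s[2] = (r[2] - 3×1) / 1 = 1. So s = [1, 3, 1]. Check by forward convolution: r[0] = 1×1 = 1; r[1] = 1×1 + 3×1 = 4; r[2] = 3×1 + 1×1 = 4; r[3] = 1×1 = 1

[1, 3, 1]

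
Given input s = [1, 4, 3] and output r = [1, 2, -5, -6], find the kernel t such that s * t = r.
Output length 4 = len(s) + len(t) - 1 ⇒ len(t) = 2. Solve t forward using t[k] = (r[k] - Σ_{i≥1} s[i]·t[k-i]) / s[0]: t[0] = r[0] / s[0] = 1 / 1 = 1; t[1] = (r[1] - 4×1) / s[0] = (2 - 4×1) / 1 = -2. So t = [1, -2]. Forward-check [1, 4, 3] * [1, -2]: r[0] = 1×1 = 1; r[1] = 1×-2 + 4×1 = 2; r[2] = 4×-2 + 3×1 = -5; r[3] = 3×-2 = -6 → [1, 2, -5, -6] ✓

[1, -2]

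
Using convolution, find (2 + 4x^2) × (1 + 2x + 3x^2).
Ascending coefficients: a = [2, 0, 4], b = [1, 2, 3]. c[0] = 2×1 = 2; c[1] = 2×2 + 0×1 = 4; c[2] = 2×3 + 0×2 + 4×1 = 10; c[3] = 0×3 + 4×2 = 8; c[4] = 4×3 = 12. Result coefficients: [2, 4, 10, 8, 12] → 2 + 4x + 10x^2 + 8x^3 + 12x^4

2 + 4x + 10x^2 + 8x^3 + 12x^4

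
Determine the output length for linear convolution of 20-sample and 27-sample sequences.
Linear/full convolution length: m + n - 1 = 20 + 27 - 1 = 46

46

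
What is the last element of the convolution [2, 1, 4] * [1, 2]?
Use y[k] = Σ_i a[i]·b[k-i] at k=3. y[3] = 4×2 = 8

8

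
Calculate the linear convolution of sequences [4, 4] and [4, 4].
y[0] = 4×4 = 16; y[1] = 4×4 + 4×4 = 32; y[2] = 4×4 = 16

[16, 32, 16]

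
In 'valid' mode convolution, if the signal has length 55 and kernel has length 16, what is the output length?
'Valid' mode counts only positions where the kernel fully overlaps the signal: m - n + 1 = 55 - 16 + 1 = 40

40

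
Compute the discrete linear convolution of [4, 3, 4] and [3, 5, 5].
y[0] = 4×3 = 12; y[1] = 4×5 + 3×3 = 29; y[2] = 4×5 + 3×5 + 4×3 = 47; y[3] = 3×5 + 4×5 = 35; y[4] = 4×5 = 20

[12, 29, 47, 35, 20]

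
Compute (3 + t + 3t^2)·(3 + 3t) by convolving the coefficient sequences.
Ascending coefficients: a = [3, 1, 3], b = [3, 3]. c[0] = 3×3 = 9; c[1] = 3×3 + 1×3 = 12; c[2] = 1×3 + 3×3 = 12; c[3] = 3×3 = 9. Result coefficients: [9, 12, 12, 9] → 9 + 12t + 12t^2 + 9t^3

9 + 12t + 12t^2 + 9t^3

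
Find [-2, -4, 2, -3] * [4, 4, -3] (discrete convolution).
y[0] = -2×4 = -8; y[1] = -2×4 + -4×4 = -24; y[2] = -2×-3 + -4×4 + 2×4 = -2; y[3] = -4×-3 + 2×4 + -3×4 = 8; y[4] = 2×-3 + -3×4 = -18; y[5] = -3×-3 = 9

[-8, -24, -2, 8, -18, 9]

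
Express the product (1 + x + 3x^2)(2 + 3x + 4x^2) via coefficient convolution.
Ascending coefficients: a = [1, 1, 3], b = [2, 3, 4]. c[0] = 1×2 = 2; c[1] = 1×3 + 1×2 = 5; c[2] = 1×4 + 1×3 + 3×2 = 13; c[3] = 1×4 + 3×3 = 13; c[4] = 3×4 = 12. Result coefficients: [2, 5, 13, 13, 12] → 2 + 5x + 13x^2 + 13x^3 + 12x^4

2 + 5x + 13x^2 + 13x^3 + 12x^4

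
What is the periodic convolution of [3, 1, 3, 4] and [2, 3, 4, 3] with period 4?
Use y[k] = Σ_j s[j]·t[(k-j) mod 4]. y[0] = 3×2 + 1×3 + 3×4 + 4×3 = 33; y[1] = 3×3 + 1×2 + 3×3 + 4×4 = 36; y[2] = 3×4 + 1×3 + 3×2 + 4×3 = 33; y[3] = 3×3 + 1×4 + 3×3 + 4×2 = 30. Result: [33, 36, 33, 30]

[33, 36, 33, 30]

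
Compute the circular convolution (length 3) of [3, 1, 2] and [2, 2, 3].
Use y[k] = Σ_j a[j]·b[(k-j) mod 3]. y[0] = 3×2 + 1×3 + 2×2 = 13; y[1] = 3×2 + 1×2 + 2×3 = 14; y[2] = 3×3 + 1×2 + 2×2 = 15. Result: [13, 14, 15]

[13, 14, 15]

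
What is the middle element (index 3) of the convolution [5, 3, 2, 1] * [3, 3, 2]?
Use y[k] = Σ_i a[i]·b[k-i] at k=3. y[3] = 3×2 + 2×3 + 1×3 = 15

15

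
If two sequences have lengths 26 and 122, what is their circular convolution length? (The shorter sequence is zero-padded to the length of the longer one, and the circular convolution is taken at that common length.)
Circular convolution (zero-padding the shorter input) has length max(m, n) = max(26, 122) = 122

122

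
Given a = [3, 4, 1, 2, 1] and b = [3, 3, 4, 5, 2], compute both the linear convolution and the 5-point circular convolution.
Linear: y_lin[0] = 3×3 = 9; y_lin[1] = 3×3 + 4×3 = 21; y_lin[2] = 3×4 + 4×3 + 1×3 = 27; y_lin[3] = 3×5 + 4×4 + 1×3 + 2×3 = 40; y_lin[4] = 3×2 + 4×5 + 1×4 + 2×3 + 1×3 = 39; y_lin[5] = 4×2 + 1×5 + 2×4 + 1×3 = 24; y_lin[6] = 1×2 + 2×5 + 1×4 = 16; y_lin[7] = 2×2 + 1×5 = 9; y_lin[8] = 1×2 = 2 → [9, 21, 27, 40, 39, 24, 16, 9, 2]. Circular (length 5): y[0] = 3×3 + 4×2 + 1×5 + 2×4 + 1×3 = 33; y[1] = 3×3 + 4×3 + 1×2 + 2×5 + 1×4 = 37; y[2] = 3×4 + 4×3 + 1×3 + 2×2 + 1×5 = 36; y[3] = 3×5 + 4×4 + 1×3 + 2×3 + 1×2 = 42; y[4] = 3×2 + 4×5 + 1×4 + 2×3 + 1×3 = 39 → [33, 37, 36, 42, 39]

Linear: [9, 21, 27, 40, 39, 24, 16, 9, 2], Circular: [33, 37, 36, 42, 39]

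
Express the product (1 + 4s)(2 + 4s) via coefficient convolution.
Ascending coefficients: a = [1, 4], b = [2, 4]. c[0] = 1×2 = 2; c[1] = 1×4 + 4×2 = 12; c[2] = 4×4 = 16. Result coefficients: [2, 12, 16] → 2 + 12s + 16s^2

2 + 12s + 16s^2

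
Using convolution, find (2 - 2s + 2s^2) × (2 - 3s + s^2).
Ascending coefficients: a = [2, -2, 2], b = [2, -3, 1]. c[0] = 2×2 = 4; c[1] = 2×-3 + -2×2 = -10; c[2] = 2×1 + -2×-3 + 2×2 = 12; c[3] = -2×1 + 2×-3 = -8; c[4] = 2×1 = 2. Result coefficients: [4, -10, 12, -8, 2] → 4 - 10s + 12s^2 - 8s^3 + 2s^4

4 - 10s + 12s^2 - 8s^3 + 2s^4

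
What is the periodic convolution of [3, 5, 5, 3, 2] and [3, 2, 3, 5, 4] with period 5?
Use y[k] = Σ_j f[j]·g[(k-j) mod 5]. y[0] = 3×3 + 5×4 + 5×5 + 3×3 + 2×2 = 67; y[1] = 3×2 + 5×3 + 5×4 + 3×5 + 2×3 = 62; y[2] = 3×3 + 5×2 + 5×3 + 3×4 + 2×5 = 56; y[3] = 3×5 + 5×3 + 5×2 + 3×3 + 2×4 = 57; y[4] = 3×4 + 5×5 + 5×3 + 3×2 + 2×3 = 64. Result: [67, 62, 56, 57, 64]

[67, 62, 56, 57, 64]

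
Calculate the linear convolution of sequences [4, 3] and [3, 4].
y[0] = 4×3 = 12; y[1] = 4×4 + 3×3 = 25; y[2] = 3×4 = 12

[12, 25, 12]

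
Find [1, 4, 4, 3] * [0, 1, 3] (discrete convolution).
y[0] = 1×0 = 0; y[1] = 1×1 + 4×0 = 1; y[2] = 1×3 + 4×1 + 4×0 = 7; y[3] = 4×3 + 4×1 + 3×0 = 16; y[4] = 4×3 + 3×1 = 15; y[5] = 3×3 = 9

[0, 1, 7, 16, 15, 9]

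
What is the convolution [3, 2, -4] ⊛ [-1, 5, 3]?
y[0] = 3×-1 = -3; y[1] = 3×5 + 2×-1 = 13; y[2] = 3×3 + 2×5 + -4×-1 = 23; y[3] = 2×3 + -4×5 = -14; y[4] = -4×3 = -12

[-3, 13, 23, -14, -12]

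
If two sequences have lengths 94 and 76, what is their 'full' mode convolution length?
Linear/full convolution length: m + n - 1 = 94 + 76 - 1 = 169

169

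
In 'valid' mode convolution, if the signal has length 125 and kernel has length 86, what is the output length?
'Valid' mode counts only positions where the kernel fully overlaps the signal: m - n + 1 = 125 - 86 + 1 = 40

40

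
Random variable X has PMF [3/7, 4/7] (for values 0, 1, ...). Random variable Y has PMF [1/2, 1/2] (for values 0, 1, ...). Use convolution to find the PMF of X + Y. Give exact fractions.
P(X+Y=k) = Σ_i P(X=i)·P(Y=k-i) — a convolution of [3/7, 4/7] and [1/2, 1/2]. P(X+Y=0) = (3/7)×(1/2) = 3/14; P(X+Y=1) = (3/7)×(1/2) + (4/7)×(1/2) = 3/14 + 2/7 = 1/2; P(X+Y=2) = (4/7)×(1/2) = 2/7. PMF: [3/14, 1/2, 2/7] (sums to 1 ✓)

[3/14, 1/2, 2/7]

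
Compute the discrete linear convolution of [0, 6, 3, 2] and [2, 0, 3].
y[0] = 0×2 = 0; y[1] = 0×0 + 6×2 = 12; y[2] = 0×3 + 6×0 + 3×2 = 6; y[3] = 6×3 + 3×0 + 2×2 = 22; y[4] = 3×3 + 2×0 = 9; y[5] = 2×3 = 6

[0, 12, 6, 22, 9, 6]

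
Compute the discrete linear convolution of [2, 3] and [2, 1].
y[0] = 2×2 = 4; y[1] = 2×1 + 3×2 = 8; y[2] = 3×1 = 3

[4, 8, 3]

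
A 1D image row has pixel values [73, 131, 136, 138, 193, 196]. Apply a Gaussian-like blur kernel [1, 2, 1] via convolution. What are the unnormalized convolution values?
Convolve image row [73, 131, 136, 138, 193, 196] with kernel [1, 2, 1]: y[0] = 73×1 = 73; y[1] = 73×2 + 131×1 = 277; y[2] = 73×1 + 131×2 + 136×1 = 471; y[3] = 131×1 + 136×2 + 138×1 = 541; y[4] = 136×1 + 138×2 + 193×1 = 605; y[5] = 138×1 + 193×2 + 196×1 = 720; y[6] = 193×1 + 196×2 = 585; y[7] = 196×1 = 196 → [73, 277, 471, 541, 605, 720, 585, 196]. Normalization factor = sum(kernel) = 4.

[73, 277, 471, 541, 605, 720, 585, 196]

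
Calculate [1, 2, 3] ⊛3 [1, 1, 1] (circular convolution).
Use y[k] = Σ_j s[j]·t[(k-j) mod 3]. y[0] = 1×1 + 2×1 + 3×1 = 6; y[1] = 1×1 + 2×1 + 3×1 = 6; y[2] = 1×1 + 2×1 + 3×1 = 6. Result: [6, 6, 6]

[6, 6, 6]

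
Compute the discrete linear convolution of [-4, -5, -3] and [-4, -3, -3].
y[0] = -4×-4 = 16; y[1] = -4×-3 + -5×-4 = 32; y[2] = -4×-3 + -5×-3 + -3×-4 = 39; y[3] = -5×-3 + -3×-3 = 24; y[4] = -3×-3 = 9

[16, 32, 39, 24, 9]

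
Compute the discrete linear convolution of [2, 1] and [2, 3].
y[0] = 2×2 = 4; y[1] = 2×3 + 1×2 = 8; y[2] = 1×3 = 3

[4, 8, 3]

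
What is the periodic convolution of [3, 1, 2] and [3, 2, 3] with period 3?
Use y[k] = Σ_j a[j]·b[(k-j) mod 3]. y[0] = 3×3 + 1×3 + 2×2 = 16; y[1] = 3×2 + 1×3 + 2×3 = 15; y[2] = 3×3 + 1×2 + 2×3 = 17. Result: [16, 15, 17]

[16, 15, 17]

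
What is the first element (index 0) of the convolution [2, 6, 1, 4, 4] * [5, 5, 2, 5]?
Use y[k] = Σ_i a[i]·b[k-i] at k=0. y[0] = 2×5 = 10

10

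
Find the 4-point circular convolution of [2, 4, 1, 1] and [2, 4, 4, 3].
Use y[k] = Σ_j u[j]·v[(k-j) mod 4]. y[0] = 2×2 + 4×3 + 1×4 + 1×4 = 24; y[1] = 2×4 + 4×2 + 1×3 + 1×4 = 23; y[2] = 2×4 + 4×4 + 1×2 + 1×3 = 29; y[3] = 2×3 + 4×4 + 1×4 + 1×2 = 28. Result: [24, 23, 29, 28]

[24, 23, 29, 28]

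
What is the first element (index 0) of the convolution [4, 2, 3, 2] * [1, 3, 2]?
Use y[k] = Σ_i a[i]·b[k-i] at k=0. y[0] = 4×1 = 4

4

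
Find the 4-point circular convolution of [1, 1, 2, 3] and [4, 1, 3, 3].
Use y[k] = Σ_j s[j]·t[(k-j) mod 4]. y[0] = 1×4 + 1×3 + 2×3 + 3×1 = 16; y[1] = 1×1 + 1×4 + 2×3 + 3×3 = 20; y[2] = 1×3 + 1×1 + 2×4 + 3×3 = 21; y[3] = 1×3 + 1×3 + 2×1 + 3×4 = 20. Result: [16, 20, 21, 20]

[16, 20, 21, 20]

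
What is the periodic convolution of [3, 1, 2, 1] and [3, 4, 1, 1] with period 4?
Use y[k] = Σ_j u[j]·v[(k-j) mod 4]. y[0] = 3×3 + 1×1 + 2×1 + 1×4 = 16; y[1] = 3×4 + 1×3 + 2×1 + 1×1 = 18; y[2] = 3×1 + 1×4 + 2×3 + 1×1 = 14; y[3] = 3×1 + 1×1 + 2×4 + 1×3 = 15. Result: [16, 18, 14, 15]

[16, 18, 14, 15]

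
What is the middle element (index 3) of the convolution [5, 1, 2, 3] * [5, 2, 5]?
Use y[k] = Σ_i a[i]·b[k-i] at k=3. y[3] = 1×5 + 2×2 + 3×5 = 24

24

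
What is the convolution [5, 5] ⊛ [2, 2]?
y[0] = 5×2 = 10; y[1] = 5×2 + 5×2 = 20; y[2] = 5×2 = 10

[10, 20, 10]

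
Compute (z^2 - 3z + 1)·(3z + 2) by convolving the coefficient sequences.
Ascending coefficients: a = [1, -3, 1], b = [2, 3]. c[0] = 1×2 = 2; c[1] = 1×3 + -3×2 = -3; c[2] = -3×3 + 1×2 = -7; c[3] = 1×3 = 3. Result coefficients: [2, -3, -7, 3] → 3z^3 - 7z^2 - 3z + 2

3z^3 - 7z^2 - 3z + 2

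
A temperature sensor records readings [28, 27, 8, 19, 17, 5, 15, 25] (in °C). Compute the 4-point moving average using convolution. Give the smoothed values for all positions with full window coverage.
4-point moving average kernel = [1, 1, 1, 1]. Apply in 'valid' mode (full window coverage): avg[0] = (28 + 27 + 8 + 19) / 4 = 20.5; avg[1] = (27 + 8 + 19 + 17) / 4 = 17.75; avg[2] = (8 + 19 + 17 + 5) / 4 = 12.25; avg[3] = (19 + 17 + 5 + 15) / 4 = 14.0; avg[4] = (17 + 5 + 15 + 25) / 4 = 15.5. Smoothed values: [20.5, 17.75, 12.25, 14.0, 15.5]

[20.5, 17.75, 12.25, 14.0, 15.5]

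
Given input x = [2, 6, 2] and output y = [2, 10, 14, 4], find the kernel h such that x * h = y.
Output length 4 = len(x) + len(h) - 1 ⇒ len(h) = 2. Solve h forward using h[k] = (y[k] - Σ_{i≥1} x[i]·h[k-i]) / x[0]: h[0] = y[0] / x[0] = 2 / 2 = 1; h[1] = (y[1] - 6×1) / x[0] = (10 - 6×1) / 2 = 2. So h = [1, 2]. Forward-check [2, 6, 2] * [1, 2]: y[0] = 2×1 = 2; y[1] = 2×2 + 6×1 = 10; y[2] = 6×2 + 2×1 = 14; y[3] = 2×2 = 4 → [2, 10, 14, 4] ✓

[1, 2]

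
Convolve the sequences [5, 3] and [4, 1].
y[0] = 5×4 = 20; y[1] = 5×1 + 3×4 = 17; y[2] = 3×1 = 3

[20, 17, 3]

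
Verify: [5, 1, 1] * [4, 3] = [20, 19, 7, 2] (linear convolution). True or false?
Recompute linear convolution of [5, 1, 1] and [4, 3]: y[0] = 5×4 = 20; y[1] = 5×3 + 1×4 = 19; y[2] = 1×3 + 1×4 = 7; y[3] = 1×3 = 3 → [20, 19, 7, 3]. Compare to given [20, 19, 7, 2]: they differ at index 3: given 2, correct 3, so answer: No

No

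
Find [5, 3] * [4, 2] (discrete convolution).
y[0] = 5×4 = 20; y[1] = 5×2 + 3×4 = 22; y[2] = 3×2 = 6

[20, 22, 6]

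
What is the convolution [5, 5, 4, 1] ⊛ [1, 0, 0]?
y[0] = 5×1 = 5; y[1] = 5×0 + 5×1 = 5; y[2] = 5×0 + 5×0 + 4×1 = 4; y[3] = 5×0 + 4×0 + 1×1 = 1; y[4] = 4×0 + 1×0 = 0; y[5] = 1×0 = 0

[5, 5, 4, 1, 0, 0]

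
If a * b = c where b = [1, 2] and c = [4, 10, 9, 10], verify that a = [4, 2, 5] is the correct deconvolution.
Forward-compute [4, 2, 5] * [1, 2]: c[0] = 4×1 = 4; c[1] = 4×2 + 2×1 = 10; c[2] = 2×2 + 5×1 = 9; c[3] = 5×2 = 10 → [4, 10, 9, 10]. Matches given c = [4, 10, 9, 10], so verified.

Verified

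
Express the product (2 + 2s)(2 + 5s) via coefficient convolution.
Ascending coefficients: a = [2, 2], b = [2, 5]. c[0] = 2×2 = 4; c[1] = 2×5 + 2×2 = 14; c[2] = 2×5 = 10. Result coefficients: [4, 14, 10] → 4 + 14s + 10s^2

4 + 14s + 10s^2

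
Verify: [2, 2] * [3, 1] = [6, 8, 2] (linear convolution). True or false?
Recompute linear convolution of [2, 2] and [3, 1]: y[0] = 2×3 = 6; y[1] = 2×1 + 2×3 = 8; y[2] = 2×1 = 2 → [6, 8, 2]. Given [6, 8, 2] matches, so answer: Yes

Yes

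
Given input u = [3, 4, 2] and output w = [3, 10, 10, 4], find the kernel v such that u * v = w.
Output length 4 = len(u) + len(v) - 1 ⇒ len(v) = 2. Solve v forward using v[k] = (w[k] - Σ_{i≥1} u[i]·v[k-i]) / u[0]: v[0] = w[0] / u[0] = 3 / 3 = 1; v[1] = (w[1] - 4×1) / u[0] = (10 - 4×1) / 3 = 2. So v = [1, 2]. Forward-check [3, 4, 2] * [1, 2]: w[0] = 3×1 = 3; w[1] = 3×2 + 4×1 = 10; w[2] = 4×2 + 2×1 = 10; w[3] = 2×2 = 4 → [3, 10, 10, 4] ✓

[1, 2]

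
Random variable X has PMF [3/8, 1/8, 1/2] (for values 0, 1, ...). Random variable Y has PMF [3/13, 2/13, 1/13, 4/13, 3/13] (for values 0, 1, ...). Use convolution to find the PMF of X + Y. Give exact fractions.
P(X+Y=k) = Σ_i P(X=i)·P(Y=k-i) — a convolution of [3/8, 1/8, 1/2] and [3/13, 2/13, 1/13, 4/13, 3/13]. P(X+Y=0) = (3/8)×(3/13) = 9/104; P(X+Y=1) = (3/8)×(2/13) + (1/8)×(3/13) = 3/52 + 3/104 = 9/104; P(X+Y=2) = (3/8)×(1/13) + (1/8)×(2/13) + (1/2)×(3/13) = 3/104 + 1/52 + 3/26 = 17/104; P(X+Y=3) = (3/8)×(4/13) + (1/8)×(1/13) + (1/2)×(2/13) = 3/26 + 1/104 + 1/13 = 21/104; P(X+Y=4) = (3/8)×(3/13) + (1/8)×(4/13) + (1/2)×(1/13) = 9/104 + 1/26 + 1/26 = 17/104; P(X+Y=5) = (1/8)×(3/13) + (1/2)×(4/13) = 3/104 + 2/13 = 19/104; P(X+Y=6) = (1/2)×(3/13) = 3/26. PMF: [9/104, 9/104, 17/104, 21/104, 17/104, 19/104, 3/26] (sums to 1 ✓)

[9/104, 9/104, 17/104, 21/104, 17/104, 19/104, 3/26]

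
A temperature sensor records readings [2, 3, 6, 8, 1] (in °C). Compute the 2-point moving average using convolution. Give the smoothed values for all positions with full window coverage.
2-point moving average kernel = [1, 1]. Apply in 'valid' mode (full window coverage): avg[0] = (2 + 3) / 2 = 2.5; avg[1] = (3 + 6) / 2 = 4.5; avg[2] = (6 + 8) / 2 = 7.0; avg[3] = (8 + 1) / 2 = 4.5. Smoothed values: [2.5, 4.5, 7.0, 4.5]

[2.5, 4.5, 7.0, 4.5]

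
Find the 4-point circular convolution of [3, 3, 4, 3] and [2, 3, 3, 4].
Use y[k] = Σ_j a[j]·b[(k-j) mod 4]. y[0] = 3×2 + 3×4 + 4×3 + 3×3 = 39; y[1] = 3×3 + 3×2 + 4×4 + 3×3 = 40; y[2] = 3×3 + 3×3 + 4×2 + 3×4 = 38; y[3] = 3×4 + 3×3 + 4×3 + 3×2 = 39. Result: [39, 40, 38, 39]

[39, 40, 38, 39]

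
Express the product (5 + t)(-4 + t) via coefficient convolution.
Ascending coefficients: a = [5, 1], b = [-4, 1]. c[0] = 5×-4 = -20; c[1] = 5×1 + 1×-4 = 1; c[2] = 1×1 = 1. Result coefficients: [-20, 1, 1] → -20 + t + t^2

-20 + t + t^2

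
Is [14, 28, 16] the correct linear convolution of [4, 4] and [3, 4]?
Recompute linear convolution of [4, 4] and [3, 4]: y[0] = 4×3 = 12; y[1] = 4×4 + 4×3 = 28; y[2] = 4×4 = 16 → [12, 28, 16]. Compare to given [14, 28, 16]: they differ at index 0: given 14, correct 12, so answer: No

No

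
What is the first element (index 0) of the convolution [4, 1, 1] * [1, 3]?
Use y[k] = Σ_i a[i]·b[k-i] at k=0. y[0] = 4×1 = 4

4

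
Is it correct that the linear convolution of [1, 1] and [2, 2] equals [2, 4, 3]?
Recompute linear convolution of [1, 1] and [2, 2]: y[0] = 1×2 = 2; y[1] = 1×2 + 1×2 = 4; y[2] = 1×2 = 2 → [2, 4, 2]. Compare to given [2, 4, 3]: they differ at index 2: given 3, correct 2, so answer: No

No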